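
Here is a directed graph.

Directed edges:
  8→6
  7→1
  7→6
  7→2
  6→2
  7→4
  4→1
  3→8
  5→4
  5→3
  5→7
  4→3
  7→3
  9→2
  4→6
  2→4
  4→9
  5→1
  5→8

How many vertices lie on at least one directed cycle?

A vertex is on a directed cycle iff it belongs to a strongly connected component of size ≥ 2 (or has a self-loop).
The vertices on cycles are {2, 3, 4, 6, 8, 9} — 6 in total.

6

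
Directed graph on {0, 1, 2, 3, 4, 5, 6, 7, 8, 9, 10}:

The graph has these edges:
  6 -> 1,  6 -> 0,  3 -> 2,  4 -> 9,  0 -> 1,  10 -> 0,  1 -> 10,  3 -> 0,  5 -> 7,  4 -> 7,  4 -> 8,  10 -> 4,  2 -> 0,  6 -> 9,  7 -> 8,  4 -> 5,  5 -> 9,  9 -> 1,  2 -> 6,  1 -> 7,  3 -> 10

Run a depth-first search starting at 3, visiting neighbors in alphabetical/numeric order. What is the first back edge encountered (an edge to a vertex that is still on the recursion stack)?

10->0

DFS from 3 (visiting neighbors in alphabetical/numeric order); mark gray on enter, black on exit:
3 gray
  0 gray
    1 gray
      7 gray
        8 gray
        8 black
      7 black
      10 gray
        10→0: 0 is gray → back edge
First back edge: 10 → 0.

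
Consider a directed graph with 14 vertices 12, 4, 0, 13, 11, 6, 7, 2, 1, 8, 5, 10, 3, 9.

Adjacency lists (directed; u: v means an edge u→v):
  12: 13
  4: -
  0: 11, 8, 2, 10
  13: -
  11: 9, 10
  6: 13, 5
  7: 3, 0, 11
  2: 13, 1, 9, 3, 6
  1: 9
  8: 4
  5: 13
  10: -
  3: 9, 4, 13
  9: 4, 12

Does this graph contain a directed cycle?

No

DFS with white/gray/black marking, starting from 8:
8 gray
  4 gray
  4 black
8 black
12 gray
  13 gray
  13 black
12 black
0 gray
  11 gray
    9 gray
      9→4: 4 black — skip
      9→12: 12 black — skip
    9 black
    10 gray
    10 black
  11 black
  0→8: 8 black — skip
  2 gray
    2→13: 13 black — skip
    1 gray
      1→9: 9 black — skip
    1 black
    2→9: 9 black — skip
    3 gray
      3→9: 9 black — skip
      3→4: 4 black — skip
      3→13: 13 black — skip
    3 black
    6 gray
      6→13: 13 black — skip
      5 gray
        5→13: 13 black — skip
      5 black
    6 black
  2 black
  0→10: 10 black — skip
0 black
7 gray
  7→3: 3 black — skip
  7→0: 0 black — skip
  7→11: 11 black — skip
7 black
Every edge goes to a white or black vertex — no back edge, so the graph is acyclic.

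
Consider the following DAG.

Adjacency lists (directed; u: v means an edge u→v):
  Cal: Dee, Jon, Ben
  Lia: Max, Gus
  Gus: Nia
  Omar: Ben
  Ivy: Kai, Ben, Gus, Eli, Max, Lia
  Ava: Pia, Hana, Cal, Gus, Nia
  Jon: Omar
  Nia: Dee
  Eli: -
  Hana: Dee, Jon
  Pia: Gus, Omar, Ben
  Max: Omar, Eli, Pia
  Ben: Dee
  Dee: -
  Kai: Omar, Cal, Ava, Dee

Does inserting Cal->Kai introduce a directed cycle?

Adding Cal→Kai creates a cycle iff Kai can already reach Cal.
Path from Kai: Kai → Cal.
So Kai → … → Cal → Kai is a cycle.

Yes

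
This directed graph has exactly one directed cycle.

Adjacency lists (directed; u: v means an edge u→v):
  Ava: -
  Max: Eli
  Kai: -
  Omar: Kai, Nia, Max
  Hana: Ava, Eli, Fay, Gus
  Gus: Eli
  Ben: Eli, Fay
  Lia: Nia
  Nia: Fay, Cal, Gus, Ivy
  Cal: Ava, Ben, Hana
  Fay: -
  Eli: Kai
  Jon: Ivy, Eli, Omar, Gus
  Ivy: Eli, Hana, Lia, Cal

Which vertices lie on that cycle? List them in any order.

DFS with gray/black marking from Ivy:
Ivy gray
  Eli gray
    Kai gray
    Kai black
  Eli black
  Hana gray
    Ava gray
    Ava black
    Hana→Eli: Eli black — skip
    Fay gray
    Fay black
    Gus gray
      Gus→Eli: Eli black — skip
    Gus black
  Hana black
  Lia gray
    Nia gray
      Nia→Fay: Fay black — skip
      Cal gray
        Cal→Ava: Ava black — skip
        Ben gray
          Ben→Eli: Eli black — skip
          Ben→Fay: Fay black — skip
        Ben black
        Cal→Hana: Hana black — skip
      Cal black
      Nia→Gus: Gus black — skip
      Nia→Ivy: Ivy is gray → back edge
Back edge closes the cycle Ivy → Lia → Nia → Ivy; its vertices are {Ivy, Lia, Nia}.

Ivy, Lia, Nia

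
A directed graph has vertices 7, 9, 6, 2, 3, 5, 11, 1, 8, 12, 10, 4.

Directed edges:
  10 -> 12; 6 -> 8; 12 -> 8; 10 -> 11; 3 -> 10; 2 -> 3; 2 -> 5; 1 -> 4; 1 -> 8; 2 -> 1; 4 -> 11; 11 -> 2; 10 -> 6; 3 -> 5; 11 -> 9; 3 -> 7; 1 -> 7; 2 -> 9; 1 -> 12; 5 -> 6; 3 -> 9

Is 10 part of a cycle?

10 is on a cycle iff 10 can reach itself via ≥1 edge.
10 → 11 → 2 → 3 → 10 — yes.

Yes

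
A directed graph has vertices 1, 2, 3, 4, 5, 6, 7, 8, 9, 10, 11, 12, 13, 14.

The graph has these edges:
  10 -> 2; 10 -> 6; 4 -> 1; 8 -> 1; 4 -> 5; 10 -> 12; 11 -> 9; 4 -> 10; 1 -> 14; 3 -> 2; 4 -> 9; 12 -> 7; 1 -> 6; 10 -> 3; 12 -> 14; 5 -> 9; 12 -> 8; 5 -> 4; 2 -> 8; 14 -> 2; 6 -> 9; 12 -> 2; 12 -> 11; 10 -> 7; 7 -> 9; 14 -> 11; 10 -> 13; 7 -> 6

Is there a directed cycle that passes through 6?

6 lies on a cycle iff there is a path from 6 back to itself.
Exploring from 6, it never reaches itself; equivalently, its strongly connected component is a singleton.

No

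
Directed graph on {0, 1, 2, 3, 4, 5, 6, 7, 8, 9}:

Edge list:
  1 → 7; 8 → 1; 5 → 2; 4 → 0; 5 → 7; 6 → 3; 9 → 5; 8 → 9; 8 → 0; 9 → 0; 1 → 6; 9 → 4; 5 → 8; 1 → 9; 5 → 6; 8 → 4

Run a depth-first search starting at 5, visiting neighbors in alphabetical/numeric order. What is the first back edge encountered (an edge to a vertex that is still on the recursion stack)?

9->5

DFS from 5 (visiting neighbors in alphabetical/numeric order); mark gray on enter, black on exit:
5 gray
  2 gray
  2 black
  6 gray
    3 gray
    3 black
  6 black
  7 gray
  7 black
  8 gray
    0 gray
    0 black
    1 gray
      1→6: 6 black — skip
      1→7: 7 black — skip
      9 gray
        9→0: 0 black — skip
        4 gray
          4→0: 0 black — skip
        4 black
        9→5: 5 is gray → back edge
First back edge: 9 → 5.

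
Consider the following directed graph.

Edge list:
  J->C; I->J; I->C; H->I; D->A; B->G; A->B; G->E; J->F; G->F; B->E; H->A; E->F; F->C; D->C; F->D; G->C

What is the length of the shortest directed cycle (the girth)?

5

For each vertex v, BFS finds the shortest path from v back to v.
The shortest such closed walk is A → B → G → F → D → A, length 5.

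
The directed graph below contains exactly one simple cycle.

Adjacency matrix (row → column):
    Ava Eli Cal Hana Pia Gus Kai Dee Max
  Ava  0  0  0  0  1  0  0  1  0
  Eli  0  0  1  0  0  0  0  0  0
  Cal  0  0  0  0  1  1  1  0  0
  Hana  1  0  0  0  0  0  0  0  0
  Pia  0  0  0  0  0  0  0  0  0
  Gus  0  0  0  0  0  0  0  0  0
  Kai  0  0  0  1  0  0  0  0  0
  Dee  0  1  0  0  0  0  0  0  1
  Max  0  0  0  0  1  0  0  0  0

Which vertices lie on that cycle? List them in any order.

Ava, Cal, Dee, Eli, Kai, Hana

DFS with gray/black marking from Dee:
Dee gray
  Eli gray
    Cal gray
      Gus gray
      Gus black
      Kai gray
        Hana gray
          Ava gray
            Pia gray
            Pia black
            Ava→Dee: Dee is gray → back edge
Back edge closes the cycle Dee → Eli → Cal → Kai → Hana → Ava → Dee; its vertices are {Ava, Cal, Dee, Eli, Kai, Hana}.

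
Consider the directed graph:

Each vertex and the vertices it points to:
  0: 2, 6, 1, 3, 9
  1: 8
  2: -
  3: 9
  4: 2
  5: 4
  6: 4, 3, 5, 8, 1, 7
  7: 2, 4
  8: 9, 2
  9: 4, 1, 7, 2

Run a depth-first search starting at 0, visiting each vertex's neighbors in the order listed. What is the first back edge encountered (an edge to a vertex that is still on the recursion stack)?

DFS from 0 (visiting each vertex's neighbors in the order listed); mark gray on enter, black on exit:
0 gray
  2 gray
  2 black
  6 gray
    4 gray
      4→2: 2 black — skip
    4 black
    3 gray
      9 gray
        9→4: 4 black — skip
        1 gray
          8 gray
            8→9: 9 is gray → back edge
First back edge: 8 → 9.

8→9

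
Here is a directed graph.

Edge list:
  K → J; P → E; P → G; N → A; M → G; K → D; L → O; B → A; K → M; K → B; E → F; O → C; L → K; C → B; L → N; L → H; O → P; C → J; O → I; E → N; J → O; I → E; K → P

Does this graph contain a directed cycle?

DFS with white/gray/black marking, starting from E:
E gray
  N gray
    A gray
    A black
  N black
  F gray
  F black
E black
B gray
  B→A: A black — skip
B black
C gray
  C→B: B black — skip
  J gray
    O gray
      I gray
        I→E: E black — skip
      I black
      P gray
        G gray
        G black
        P→E: E black — skip
      P black
      O→C: C is gray → back edge
Back edge found, so a cycle exists: C → J → O → C.

Yes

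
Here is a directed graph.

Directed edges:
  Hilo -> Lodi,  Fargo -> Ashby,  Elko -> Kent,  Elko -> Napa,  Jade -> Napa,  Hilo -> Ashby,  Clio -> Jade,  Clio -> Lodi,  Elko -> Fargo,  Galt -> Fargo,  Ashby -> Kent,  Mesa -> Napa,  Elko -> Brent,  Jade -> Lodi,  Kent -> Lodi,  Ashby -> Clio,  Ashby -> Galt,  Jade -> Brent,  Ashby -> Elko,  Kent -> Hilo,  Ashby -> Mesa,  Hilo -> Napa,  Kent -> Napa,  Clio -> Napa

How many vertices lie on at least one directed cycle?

6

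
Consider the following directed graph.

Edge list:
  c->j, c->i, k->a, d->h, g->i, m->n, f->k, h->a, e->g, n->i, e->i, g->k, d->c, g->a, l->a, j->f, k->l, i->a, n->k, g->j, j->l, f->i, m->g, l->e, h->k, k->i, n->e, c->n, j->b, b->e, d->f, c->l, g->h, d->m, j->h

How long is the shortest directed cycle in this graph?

For each vertex v, BFS finds the shortest path from v back to v.
The shortest such closed walk is j → l → e → g → j, length 4.

4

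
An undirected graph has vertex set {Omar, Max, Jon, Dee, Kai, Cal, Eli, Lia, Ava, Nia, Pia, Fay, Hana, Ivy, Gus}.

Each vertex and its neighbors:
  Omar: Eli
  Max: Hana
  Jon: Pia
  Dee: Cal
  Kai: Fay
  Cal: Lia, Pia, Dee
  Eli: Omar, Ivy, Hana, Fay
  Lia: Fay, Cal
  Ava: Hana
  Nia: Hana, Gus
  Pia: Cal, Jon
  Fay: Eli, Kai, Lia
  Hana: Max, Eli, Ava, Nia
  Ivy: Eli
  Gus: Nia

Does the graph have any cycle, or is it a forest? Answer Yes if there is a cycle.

DFS, tracking each vertex's parent; an edge to a visited non-parent vertex closes a cycle.
Start from Jon:
visit Jon (parent –)
  visit Pia (parent Jon)
    visit Cal (parent Pia)
      visit Lia (parent Cal)
        visit Fay (parent Lia)
          visit Eli (parent Fay)
            visit Omar (parent Eli)
              Omar–Eli: parent, skip
            visit Ivy (parent Eli)
              Ivy–Eli: parent, skip
            visit Hana (parent Eli)
              visit Max (parent Hana)
                Max–Hana: parent, skip
              Hana–Eli: parent, skip
              visit Ava (parent Hana)
                Ava–Hana: parent, skip
              visit Nia (parent Hana)
                Nia–Hana: parent, skip
                visit Gus (parent Nia)
                  Gus–Nia: parent, skip
            Eli–Fay: parent, skip
          visit Kai (parent Fay)
            Kai–Fay: parent, skip
          Fay–Lia: parent, skip
        Lia–Cal: parent, skip
      Cal–Pia: parent, skip
      visit Dee (parent Cal)
        Dee–Cal: parent, skip
    Pia–Jon: parent, skip
No non-parent visited neighbor found — the graph is a forest.

No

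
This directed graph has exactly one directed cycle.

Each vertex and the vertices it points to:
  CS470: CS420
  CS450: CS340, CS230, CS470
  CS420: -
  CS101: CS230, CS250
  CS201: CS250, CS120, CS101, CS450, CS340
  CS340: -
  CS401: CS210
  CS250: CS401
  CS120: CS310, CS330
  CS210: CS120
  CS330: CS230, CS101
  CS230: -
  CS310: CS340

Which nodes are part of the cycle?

DFS with gray/black marking from CS250:
CS250 gray
  CS401 gray
    CS210 gray
      CS120 gray
        CS310 gray
          CS340 gray
          CS340 black
        CS310 black
        CS330 gray
          CS230 gray
          CS230 black
          CS101 gray
            CS101→CS230: CS230 black — skip
            CS101→CS250: CS250 is gray → back edge
Back edge closes the cycle CS250 → CS401 → CS210 → CS120 → CS330 → CS101 → CS250; its vertices are {CS101, CS120, CS210, CS250, CS330, CS401}.

CS101, CS120, CS210, CS250, CS330, CS401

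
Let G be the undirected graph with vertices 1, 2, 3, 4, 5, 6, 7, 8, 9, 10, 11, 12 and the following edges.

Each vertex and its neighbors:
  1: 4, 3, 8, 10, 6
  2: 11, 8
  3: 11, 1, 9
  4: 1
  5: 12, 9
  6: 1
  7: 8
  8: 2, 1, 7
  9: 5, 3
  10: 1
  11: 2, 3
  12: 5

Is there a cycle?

Yes

DFS, tracking each vertex's parent; an edge to a visited non-parent vertex closes a cycle.
Start from 12:
visit 12 (parent –)
  visit 5 (parent 12)
    5–12: parent, skip
    visit 9 (parent 5)
      9–5: parent, skip
      visit 3 (parent 9)
        visit 11 (parent 3)
          visit 2 (parent 11)
            2–11: parent, skip
            visit 8 (parent 2)
              8–2: parent, skip
              visit 1 (parent 8)
                visit 4 (parent 1)
                  4–1: parent, skip
                1–3: 3 visited and ≠ parent → cycle
Cycle: 3 – 11 – 2 – 8 – 1 – 3.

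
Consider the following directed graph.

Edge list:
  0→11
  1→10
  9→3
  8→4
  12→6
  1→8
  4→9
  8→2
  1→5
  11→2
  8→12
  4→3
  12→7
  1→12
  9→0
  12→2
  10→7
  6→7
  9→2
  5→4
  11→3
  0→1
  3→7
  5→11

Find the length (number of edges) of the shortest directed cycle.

For each vertex v, BFS finds the shortest path from v back to v.
The shortest such closed walk is 9 → 0 → 1 → 8 → 4 → 9, length 5.

5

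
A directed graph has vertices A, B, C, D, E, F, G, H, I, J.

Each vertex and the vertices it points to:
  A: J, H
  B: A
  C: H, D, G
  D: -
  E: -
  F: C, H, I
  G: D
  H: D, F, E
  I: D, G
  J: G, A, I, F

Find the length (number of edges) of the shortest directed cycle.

2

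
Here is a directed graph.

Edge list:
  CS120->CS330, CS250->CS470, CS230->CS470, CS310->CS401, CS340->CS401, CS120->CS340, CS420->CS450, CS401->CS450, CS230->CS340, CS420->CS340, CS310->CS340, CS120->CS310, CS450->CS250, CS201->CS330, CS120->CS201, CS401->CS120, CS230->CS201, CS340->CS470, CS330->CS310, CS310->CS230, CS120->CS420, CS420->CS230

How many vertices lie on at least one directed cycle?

8

A vertex is on a directed cycle iff it belongs to a strongly connected component of size ≥ 2 (or has a self-loop).
The vertices on cycles are {CS120, CS201, CS230, CS310, CS330, CS340, CS401, CS420} — 8 in total.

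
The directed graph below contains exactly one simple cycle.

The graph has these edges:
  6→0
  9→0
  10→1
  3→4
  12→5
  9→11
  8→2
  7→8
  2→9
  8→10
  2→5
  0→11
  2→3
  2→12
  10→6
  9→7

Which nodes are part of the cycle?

DFS with gray/black marking from 8:
8 gray
  2 gray
    3 gray
      4 gray
      4 black
    3 black
    5 gray
    5 black
    12 gray
      12→5: 5 black — skip
    12 black
    9 gray
      7 gray
        7→8: 8 is gray → back edge
Back edge closes the cycle 8 → 2 → 9 → 7 → 8; its vertices are {2, 7, 8, 9}.

2, 7, 8, 9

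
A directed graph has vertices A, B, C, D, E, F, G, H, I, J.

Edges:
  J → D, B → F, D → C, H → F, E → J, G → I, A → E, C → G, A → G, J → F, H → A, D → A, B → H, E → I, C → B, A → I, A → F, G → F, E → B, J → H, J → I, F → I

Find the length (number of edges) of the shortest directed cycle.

For each vertex v, BFS finds the shortest path from v back to v.
The shortest such closed walk is D → A → E → J → D, length 4.

4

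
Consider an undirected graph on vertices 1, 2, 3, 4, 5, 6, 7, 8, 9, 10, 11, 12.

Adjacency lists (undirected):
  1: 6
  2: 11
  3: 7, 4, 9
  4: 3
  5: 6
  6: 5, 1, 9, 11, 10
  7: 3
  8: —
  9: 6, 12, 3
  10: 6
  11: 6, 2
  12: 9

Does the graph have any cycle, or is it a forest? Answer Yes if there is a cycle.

No

DFS, tracking each vertex's parent; an edge to a visited non-parent vertex closes a cycle.
Start from 9:
visit 9 (parent –)
  visit 6 (parent 9)
    visit 5 (parent 6)
      5–6: parent, skip
    visit 1 (parent 6)
      1–6: parent, skip
    6–9: parent, skip
    visit 11 (parent 6)
      11–6: parent, skip
      visit 2 (parent 11)
        2–11: parent, skip
    visit 10 (parent 6)
      10–6: parent, skip
  visit 12 (parent 9)
    12–9: parent, skip
  visit 3 (parent 9)
    visit 7 (parent 3)
      7–3: parent, skip
    visit 4 (parent 3)
      4–3: parent, skip
    3–9: parent, skip
visit 8 (parent –)
No non-parent visited neighbor found — the graph is a forest.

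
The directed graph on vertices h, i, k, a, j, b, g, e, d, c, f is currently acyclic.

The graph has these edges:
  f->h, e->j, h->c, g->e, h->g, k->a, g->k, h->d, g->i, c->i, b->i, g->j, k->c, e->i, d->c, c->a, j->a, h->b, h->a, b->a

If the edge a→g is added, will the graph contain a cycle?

Yes

Adding a→g creates a cycle iff g can already reach a.
Path from g: g → j → a.
So g → … → a → g is a cycle.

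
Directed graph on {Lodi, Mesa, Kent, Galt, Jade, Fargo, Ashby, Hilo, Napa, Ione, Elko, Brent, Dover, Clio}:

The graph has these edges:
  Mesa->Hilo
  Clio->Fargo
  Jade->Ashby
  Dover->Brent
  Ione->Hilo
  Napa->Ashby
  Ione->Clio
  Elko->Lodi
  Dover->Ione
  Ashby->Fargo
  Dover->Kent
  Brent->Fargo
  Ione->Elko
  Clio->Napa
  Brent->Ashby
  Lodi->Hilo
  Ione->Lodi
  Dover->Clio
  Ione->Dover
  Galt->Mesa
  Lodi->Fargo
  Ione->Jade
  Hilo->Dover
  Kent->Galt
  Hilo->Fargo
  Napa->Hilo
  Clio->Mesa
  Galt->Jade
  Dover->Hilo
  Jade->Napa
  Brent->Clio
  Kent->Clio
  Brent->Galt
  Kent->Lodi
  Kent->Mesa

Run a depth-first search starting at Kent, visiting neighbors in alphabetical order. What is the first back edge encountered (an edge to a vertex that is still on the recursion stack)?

DFS from Kent (visiting neighbors in alphabetical order); mark gray on enter, black on exit:
Kent gray
  Clio gray
    Fargo gray
    Fargo black
    Mesa gray
      Hilo gray
        Dover gray
          Brent gray
            Ashby gray
              Ashby→Fargo: Fargo black — skip
            Ashby black
            Brent→Clio: Clio is gray → back edge
First back edge: Brent → Clio.

Brent->Clio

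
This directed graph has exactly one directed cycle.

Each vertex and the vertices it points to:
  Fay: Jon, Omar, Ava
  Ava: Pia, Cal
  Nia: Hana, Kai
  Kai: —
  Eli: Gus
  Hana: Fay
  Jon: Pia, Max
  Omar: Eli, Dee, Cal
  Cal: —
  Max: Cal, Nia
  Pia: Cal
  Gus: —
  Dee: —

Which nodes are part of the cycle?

DFS with gray/black marking from Fay:
Fay gray
  Jon gray
    Pia gray
      Cal gray
      Cal black
    Pia black
    Max gray
      Max→Cal: Cal black — skip
      Nia gray
        Hana gray
          Hana→Fay: Fay is gray → back edge
Back edge closes the cycle Fay → Jon → Max → Nia → Hana → Fay; its vertices are {Fay, Jon, Max, Nia, Hana}.

Fay, Jon, Max, Nia, Hana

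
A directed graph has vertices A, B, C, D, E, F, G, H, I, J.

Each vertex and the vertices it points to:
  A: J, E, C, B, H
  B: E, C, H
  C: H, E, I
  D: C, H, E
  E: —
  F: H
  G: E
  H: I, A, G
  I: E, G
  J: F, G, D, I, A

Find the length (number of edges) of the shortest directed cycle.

2

For each vertex v, BFS finds the shortest path from v back to v.
The shortest such closed walk is A → J → A, length 2.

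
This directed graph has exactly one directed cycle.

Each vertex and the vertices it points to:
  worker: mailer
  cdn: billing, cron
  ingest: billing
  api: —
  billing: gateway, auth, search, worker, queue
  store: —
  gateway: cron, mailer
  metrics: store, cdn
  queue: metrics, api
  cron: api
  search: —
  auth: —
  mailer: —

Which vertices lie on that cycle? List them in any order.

cdn, queue, billing, metrics

DFS with gray/black marking from billing:
billing gray
  gateway gray
    cron gray
      api gray
      api black
    cron black
    mailer gray
    mailer black
  gateway black
  auth gray
  auth black
  search gray
  search black
  worker gray
    worker→mailer: mailer black — skip
  worker black
  queue gray
    metrics gray
      store gray
      store black
      cdn gray
        cdn→billing: billing is gray → back edge
Back edge closes the cycle billing → queue → metrics → cdn → billing; its vertices are {cdn, queue, billing, metrics}.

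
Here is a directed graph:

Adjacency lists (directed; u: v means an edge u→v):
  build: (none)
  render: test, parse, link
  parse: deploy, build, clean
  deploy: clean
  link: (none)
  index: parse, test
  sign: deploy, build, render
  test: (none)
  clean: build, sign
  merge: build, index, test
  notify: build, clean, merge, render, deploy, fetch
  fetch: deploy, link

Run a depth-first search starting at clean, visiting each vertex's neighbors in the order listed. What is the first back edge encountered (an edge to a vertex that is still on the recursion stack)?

DFS from clean (visiting each vertex's neighbors in the order listed); mark gray on enter, black on exit:
clean gray
  build gray
  build black
  sign gray
    deploy gray
      deploy→clean: clean is gray → back edge
First back edge: deploy → clean.

deploy→clean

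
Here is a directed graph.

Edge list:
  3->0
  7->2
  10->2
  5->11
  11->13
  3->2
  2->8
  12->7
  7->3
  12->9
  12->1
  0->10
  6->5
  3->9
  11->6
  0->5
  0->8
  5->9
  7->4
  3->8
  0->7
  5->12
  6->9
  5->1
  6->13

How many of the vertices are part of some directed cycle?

7

A vertex is on a directed cycle iff it belongs to a strongly connected component of size ≥ 2 (or has a self-loop).
The vertices on cycles are {0, 3, 5, 6, 7, 11, 12} — 7 in total.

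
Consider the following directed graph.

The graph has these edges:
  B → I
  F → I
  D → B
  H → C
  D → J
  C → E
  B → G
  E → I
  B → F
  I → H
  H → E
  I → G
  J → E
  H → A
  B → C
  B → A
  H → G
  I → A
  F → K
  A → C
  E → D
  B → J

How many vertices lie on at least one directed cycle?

A vertex is on a directed cycle iff it belongs to a strongly connected component of size ≥ 2 (or has a self-loop).
The vertices on cycles are {A, B, C, D, E, F, H, I, J} — 9 in total.

9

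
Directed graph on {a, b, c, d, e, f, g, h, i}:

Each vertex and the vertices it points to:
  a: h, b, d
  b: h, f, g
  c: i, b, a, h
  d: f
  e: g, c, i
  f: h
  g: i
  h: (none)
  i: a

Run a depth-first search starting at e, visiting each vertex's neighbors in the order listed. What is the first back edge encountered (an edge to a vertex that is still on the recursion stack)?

DFS from e (visiting each vertex's neighbors in the order listed); mark gray on enter, black on exit:
e gray
  g gray
    i gray
      a gray
        h gray
        h black
        b gray
          b→h: h black — skip
          f gray
            f→h: h black — skip
          f black
          b→g: g is gray → back edge
First back edge: b → g.

b->g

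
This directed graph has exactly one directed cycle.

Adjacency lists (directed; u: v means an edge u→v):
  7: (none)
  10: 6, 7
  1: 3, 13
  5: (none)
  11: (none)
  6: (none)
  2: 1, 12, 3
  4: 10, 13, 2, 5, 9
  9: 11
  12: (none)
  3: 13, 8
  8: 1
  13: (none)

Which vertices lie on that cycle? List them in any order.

1, 3, 8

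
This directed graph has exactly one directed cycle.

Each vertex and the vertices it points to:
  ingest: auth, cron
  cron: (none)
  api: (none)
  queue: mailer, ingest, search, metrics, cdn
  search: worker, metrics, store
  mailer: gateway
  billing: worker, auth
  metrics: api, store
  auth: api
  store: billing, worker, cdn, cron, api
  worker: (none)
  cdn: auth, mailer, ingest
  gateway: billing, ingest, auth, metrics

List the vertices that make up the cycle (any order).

cdn, store, mailer, gateway, metrics

DFS with gray/black marking from cdn:
cdn gray
  auth gray
    api gray
    api black
  auth black
  mailer gray
    gateway gray
      billing gray
        worker gray
        worker black
        billing→auth: auth black — skip
      billing black
      ingest gray
        ingest→auth: auth black — skip
        cron gray
        cron black
      ingest black
      gateway→auth: auth black — skip
      metrics gray
        metrics→api: api black — skip
        store gray
          store→billing: billing black — skip
          store→worker: worker black — skip
          store→cdn: cdn is gray → back edge
Back edge closes the cycle cdn → mailer → gateway → metrics → store → cdn; its vertices are {cdn, store, mailer, gateway, metrics}.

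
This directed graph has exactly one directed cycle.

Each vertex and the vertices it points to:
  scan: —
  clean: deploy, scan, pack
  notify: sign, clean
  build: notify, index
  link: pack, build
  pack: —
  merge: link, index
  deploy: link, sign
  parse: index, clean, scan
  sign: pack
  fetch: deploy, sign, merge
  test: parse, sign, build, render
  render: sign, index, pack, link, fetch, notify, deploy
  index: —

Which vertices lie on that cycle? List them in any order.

DFS with gray/black marking from build:
build gray
  notify gray
    sign gray
      pack gray
      pack black
    sign black
    clean gray
      deploy gray
        link gray
          link→pack: pack black — skip
          link→build: build is gray → back edge
Back edge closes the cycle build → notify → clean → deploy → link → build; its vertices are {link, build, clean, deploy, notify}.

link, build, clean, deploy, notify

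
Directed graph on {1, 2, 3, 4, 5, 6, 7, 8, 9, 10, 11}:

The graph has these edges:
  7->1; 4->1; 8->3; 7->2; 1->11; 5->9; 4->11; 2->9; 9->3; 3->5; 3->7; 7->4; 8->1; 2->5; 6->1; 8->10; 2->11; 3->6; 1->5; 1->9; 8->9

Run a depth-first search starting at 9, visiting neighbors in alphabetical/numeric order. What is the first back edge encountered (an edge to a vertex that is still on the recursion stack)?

5→9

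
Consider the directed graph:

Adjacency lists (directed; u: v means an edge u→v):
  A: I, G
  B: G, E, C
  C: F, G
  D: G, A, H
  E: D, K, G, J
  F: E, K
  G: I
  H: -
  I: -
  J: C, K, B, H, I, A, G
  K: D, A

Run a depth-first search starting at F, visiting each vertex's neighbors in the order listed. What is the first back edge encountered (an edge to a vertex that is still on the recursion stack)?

C->F

DFS from F (visiting each vertex's neighbors in the order listed); mark gray on enter, black on exit:
F gray
  E gray
    D gray
      G gray
        I gray
        I black
      G black
      A gray
        A→I: I black — skip
        A→G: G black — skip
      A black
      H gray
      H black
    D black
    K gray
      K→D: D black — skip
      K→A: A black — skip
    K black
    E→G: G black — skip
    J gray
      C gray
        C→F: F is gray → back edge
First back edge: C → F.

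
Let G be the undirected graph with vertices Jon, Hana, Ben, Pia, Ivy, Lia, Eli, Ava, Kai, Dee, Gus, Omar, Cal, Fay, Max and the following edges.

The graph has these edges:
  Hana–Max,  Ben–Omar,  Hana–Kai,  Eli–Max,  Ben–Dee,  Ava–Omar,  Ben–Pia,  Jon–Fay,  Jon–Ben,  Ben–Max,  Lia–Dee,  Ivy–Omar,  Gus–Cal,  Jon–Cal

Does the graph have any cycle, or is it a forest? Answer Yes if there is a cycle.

No

DFS, tracking each vertex's parent; an edge to a visited non-parent vertex closes a cycle.
Start from Pia:
visit Pia (parent –)
  visit Ben (parent Pia)
    visit Omar (parent Ben)
      Omar–Ben: parent, skip
      visit Ivy (parent Omar)
        Ivy–Omar: parent, skip
      visit Ava (parent Omar)
        Ava–Omar: parent, skip
    visit Dee (parent Ben)
      Dee–Ben: parent, skip
      visit Lia (parent Dee)
        Lia–Dee: parent, skip
    visit Jon (parent Ben)
      visit Fay (parent Jon)
        Fay–Jon: parent, skip
      Jon–Ben: parent, skip
      visit Cal (parent Jon)
        Cal–Jon: parent, skip
        visit Gus (parent Cal)
          Gus–Cal: parent, skip
    visit Max (parent Ben)
      Max–Ben: parent, skip
      visit Hana (parent Max)
        visit Kai (parent Hana)
          Kai–Hana: parent, skip
        Hana–Max: parent, skip
      visit Eli (parent Max)
        Eli–Max: parent, skip
    Ben–Pia: parent, skip
No non-parent visited neighbor found — the graph is a forest.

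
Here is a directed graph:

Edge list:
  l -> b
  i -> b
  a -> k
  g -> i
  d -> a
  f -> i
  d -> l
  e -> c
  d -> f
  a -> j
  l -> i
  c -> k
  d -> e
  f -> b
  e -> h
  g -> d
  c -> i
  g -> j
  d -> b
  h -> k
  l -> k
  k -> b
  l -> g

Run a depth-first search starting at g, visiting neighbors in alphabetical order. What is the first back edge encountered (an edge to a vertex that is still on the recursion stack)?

DFS from g (visiting neighbors in alphabetical order); mark gray on enter, black on exit:
g gray
  d gray
    a gray
      j gray
      j black
      k gray
        b gray
        b black
      k black
    a black
    d→b: b black — skip
    e gray
      c gray
        i gray
          i→b: b black — skip
        i black
        c→k: k black — skip
      c black
      h gray
        h→k: k black — skip
      h black
    e black
    f gray
      f→b: b black — skip
      f→i: i black — skip
    f black
    l gray
      l→b: b black — skip
      l→g: g is gray → back edge
First back edge: l → g.

l→g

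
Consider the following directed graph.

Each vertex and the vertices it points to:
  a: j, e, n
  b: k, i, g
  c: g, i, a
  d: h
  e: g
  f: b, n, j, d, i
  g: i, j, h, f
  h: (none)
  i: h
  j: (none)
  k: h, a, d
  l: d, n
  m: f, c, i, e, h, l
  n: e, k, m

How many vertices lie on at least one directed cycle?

10

A vertex is on a directed cycle iff it belongs to a strongly connected component of size ≥ 2 (or has a self-loop).
The vertices on cycles are {a, b, c, e, f, g, k, l, m, n} — 10 in total.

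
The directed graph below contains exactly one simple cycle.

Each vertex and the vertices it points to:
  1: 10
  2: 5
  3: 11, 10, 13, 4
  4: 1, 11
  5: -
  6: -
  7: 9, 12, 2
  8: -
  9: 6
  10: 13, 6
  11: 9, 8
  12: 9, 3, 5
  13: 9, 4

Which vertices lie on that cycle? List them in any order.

DFS with gray/black marking from 4:
4 gray
  1 gray
    10 gray
      13 gray
        9 gray
          6 gray
          6 black
        9 black
        13→4: 4 is gray → back edge
Back edge closes the cycle 4 → 1 → 10 → 13 → 4; its vertices are {1, 4, 10, 13}.

1, 4, 10, 13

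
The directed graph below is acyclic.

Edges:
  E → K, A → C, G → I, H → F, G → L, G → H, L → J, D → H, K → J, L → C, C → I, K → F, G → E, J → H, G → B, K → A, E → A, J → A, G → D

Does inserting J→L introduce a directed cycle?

Yes

Adding J→L creates a cycle iff L can already reach J.
Path from L: L → J.
So L → … → J → L is a cycle.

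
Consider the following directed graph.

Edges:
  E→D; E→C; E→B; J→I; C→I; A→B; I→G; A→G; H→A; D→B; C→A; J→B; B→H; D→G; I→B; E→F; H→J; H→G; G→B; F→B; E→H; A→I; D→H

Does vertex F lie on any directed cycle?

F lies on a cycle iff there is a path from F back to itself.
Exploring from F, it never reaches itself; equivalently, its strongly connected component is a singleton.

No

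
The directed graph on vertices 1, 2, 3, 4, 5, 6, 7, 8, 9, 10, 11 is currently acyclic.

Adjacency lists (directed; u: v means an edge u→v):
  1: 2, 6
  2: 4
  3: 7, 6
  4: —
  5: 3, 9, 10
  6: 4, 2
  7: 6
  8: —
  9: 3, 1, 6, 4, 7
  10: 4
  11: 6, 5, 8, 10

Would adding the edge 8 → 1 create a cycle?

No

Adding 8→1 creates a cycle iff 1 can already reach 8.
Explore from 1: no path reaches 8. The graph stays acyclic.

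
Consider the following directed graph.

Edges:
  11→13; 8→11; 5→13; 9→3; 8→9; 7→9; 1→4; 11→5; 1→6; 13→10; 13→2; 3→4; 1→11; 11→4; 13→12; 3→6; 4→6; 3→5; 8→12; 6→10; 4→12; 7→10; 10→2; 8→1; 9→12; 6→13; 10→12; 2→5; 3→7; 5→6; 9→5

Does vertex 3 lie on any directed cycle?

Yes

3 is on a cycle iff 3 can reach itself via ≥1 edge.
3 → 7 → 9 → 3 — yes.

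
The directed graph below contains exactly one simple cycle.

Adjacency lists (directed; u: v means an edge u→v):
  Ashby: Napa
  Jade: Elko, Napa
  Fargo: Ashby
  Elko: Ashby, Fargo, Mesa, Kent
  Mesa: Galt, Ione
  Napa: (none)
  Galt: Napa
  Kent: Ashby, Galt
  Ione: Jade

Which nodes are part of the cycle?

Elko, Ione, Jade, Mesa

DFS with gray/black marking from Elko:
Elko gray
  Ashby gray
    Napa gray
    Napa black
  Ashby black
  Fargo gray
    Fargo→Ashby: Ashby black — skip
  Fargo black
  Mesa gray
    Galt gray
      Galt→Napa: Napa black — skip
    Galt black
    Ione gray
      Jade gray
        Jade→Elko: Elko is gray → back edge
Back edge closes the cycle Elko → Mesa → Ione → Jade → Elko; its vertices are {Elko, Ione, Jade, Mesa}.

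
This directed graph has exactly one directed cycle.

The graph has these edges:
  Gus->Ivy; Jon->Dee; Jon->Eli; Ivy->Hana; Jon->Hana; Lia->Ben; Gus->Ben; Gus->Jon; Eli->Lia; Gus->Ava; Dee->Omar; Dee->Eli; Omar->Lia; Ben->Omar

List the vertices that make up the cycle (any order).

Ben, Lia, Omar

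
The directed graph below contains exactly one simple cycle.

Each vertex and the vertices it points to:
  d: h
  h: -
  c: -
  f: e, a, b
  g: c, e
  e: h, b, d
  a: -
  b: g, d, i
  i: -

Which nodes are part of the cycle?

DFS with gray/black marking from b:
b gray
  g gray
    c gray
    c black
    e gray
      h gray
      h black
      e→b: b is gray → back edge
Back edge closes the cycle b → g → e → b; its vertices are {b, e, g}.

b, e, g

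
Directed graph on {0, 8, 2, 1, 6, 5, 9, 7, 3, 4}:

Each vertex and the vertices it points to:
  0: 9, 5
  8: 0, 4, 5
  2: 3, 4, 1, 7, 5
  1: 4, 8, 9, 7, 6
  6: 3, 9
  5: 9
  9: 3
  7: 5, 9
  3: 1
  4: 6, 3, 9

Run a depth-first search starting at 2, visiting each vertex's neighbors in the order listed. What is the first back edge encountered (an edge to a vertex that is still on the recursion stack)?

DFS from 2 (visiting each vertex's neighbors in the order listed); mark gray on enter, black on exit:
2 gray
  3 gray
    1 gray
      4 gray
        6 gray
          6→3: 3 is gray → back edge
First back edge: 6 → 3.

6→3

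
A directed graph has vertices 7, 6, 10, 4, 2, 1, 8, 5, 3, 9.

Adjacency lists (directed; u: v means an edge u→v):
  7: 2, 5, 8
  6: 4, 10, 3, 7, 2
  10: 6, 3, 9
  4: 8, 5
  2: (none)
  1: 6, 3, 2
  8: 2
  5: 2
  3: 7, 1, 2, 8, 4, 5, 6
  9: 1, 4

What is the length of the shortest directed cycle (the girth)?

For each vertex v, BFS finds the shortest path from v back to v.
The shortest such closed walk is 10 → 6 → 10, length 2.

2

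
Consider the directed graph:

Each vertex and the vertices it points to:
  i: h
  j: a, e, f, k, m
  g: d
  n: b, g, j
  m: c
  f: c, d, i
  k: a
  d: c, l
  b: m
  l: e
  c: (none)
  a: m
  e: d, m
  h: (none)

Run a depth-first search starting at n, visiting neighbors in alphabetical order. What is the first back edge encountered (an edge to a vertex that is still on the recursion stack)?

e->d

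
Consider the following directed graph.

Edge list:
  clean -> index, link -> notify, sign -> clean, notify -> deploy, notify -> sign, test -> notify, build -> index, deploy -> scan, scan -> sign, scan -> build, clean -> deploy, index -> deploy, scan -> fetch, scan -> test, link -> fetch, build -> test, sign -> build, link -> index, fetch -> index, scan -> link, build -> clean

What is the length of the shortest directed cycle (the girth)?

4

For each vertex v, BFS finds the shortest path from v back to v.
The shortest such closed walk is scan → fetch → index → deploy → scan, length 4.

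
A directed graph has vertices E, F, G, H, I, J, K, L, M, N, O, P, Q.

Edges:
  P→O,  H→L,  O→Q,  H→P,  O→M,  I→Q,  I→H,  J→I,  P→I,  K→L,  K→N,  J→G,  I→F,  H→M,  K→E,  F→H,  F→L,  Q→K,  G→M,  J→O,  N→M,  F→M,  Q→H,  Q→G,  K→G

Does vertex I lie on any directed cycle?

Yes

I is on a cycle iff I can reach itself via ≥1 edge.
I → H → P → I — yes.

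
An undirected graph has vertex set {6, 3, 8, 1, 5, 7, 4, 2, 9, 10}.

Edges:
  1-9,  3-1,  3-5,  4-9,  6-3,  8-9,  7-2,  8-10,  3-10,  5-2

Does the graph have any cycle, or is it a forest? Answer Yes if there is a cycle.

DFS, tracking each vertex's parent; an edge to a visited non-parent vertex closes a cycle.
Start from 8:
visit 8 (parent –)
  visit 10 (parent 8)
    visit 3 (parent 10)
      visit 6 (parent 3)
        6–3: parent, skip
      visit 1 (parent 3)
        visit 9 (parent 1)
          9–8: 8 visited and ≠ parent → cycle
Cycle: 8 – 10 – 3 – 1 – 9 – 8.

Yes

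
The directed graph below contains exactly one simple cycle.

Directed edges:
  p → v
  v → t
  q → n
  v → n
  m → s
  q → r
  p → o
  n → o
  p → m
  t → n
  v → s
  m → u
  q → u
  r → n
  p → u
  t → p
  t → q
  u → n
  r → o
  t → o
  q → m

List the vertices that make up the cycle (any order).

DFS with gray/black marking from t:
t gray
  n gray
    o gray
    o black
  n black
  t→o: o black — skip
  p gray
    p→o: o black — skip
    m gray
      u gray
        u→n: n black — skip
      u black
      s gray
      s black
    m black
    v gray
      v→t: t is gray → back edge
Back edge closes the cycle t → p → v → t; its vertices are {p, t, v}.

p, t, v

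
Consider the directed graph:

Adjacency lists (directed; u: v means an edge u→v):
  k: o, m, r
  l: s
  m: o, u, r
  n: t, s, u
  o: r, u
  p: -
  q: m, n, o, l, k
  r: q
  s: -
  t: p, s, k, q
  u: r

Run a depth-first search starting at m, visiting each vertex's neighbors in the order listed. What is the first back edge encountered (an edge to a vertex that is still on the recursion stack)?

q→m

DFS from m (visiting each vertex's neighbors in the order listed); mark gray on enter, black on exit:
m gray
  o gray
    r gray
      q gray
        q→m: m is gray → back edge
First back edge: q → m.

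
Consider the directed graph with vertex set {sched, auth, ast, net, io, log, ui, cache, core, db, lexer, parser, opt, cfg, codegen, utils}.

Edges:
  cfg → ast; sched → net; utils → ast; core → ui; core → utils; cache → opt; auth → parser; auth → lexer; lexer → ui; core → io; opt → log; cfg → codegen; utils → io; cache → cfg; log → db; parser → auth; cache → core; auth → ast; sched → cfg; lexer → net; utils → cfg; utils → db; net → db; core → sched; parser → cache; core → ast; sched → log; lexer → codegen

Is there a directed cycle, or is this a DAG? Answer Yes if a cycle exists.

Yes

DFS with white/gray/black marking, starting from db:
db gray
db black
sched gray
  cfg gray
    ast gray
    ast black
    codegen gray
    codegen black
  cfg black
  net gray
    net→db: db black — skip
  net black
  log gray
    log→db: db black — skip
  log black
sched black
auth gray
  lexer gray
    ui gray
    ui black
    lexer→codegen: codegen black — skip
    lexer→net: net black — skip
  lexer black
  parser gray
    parser→auth: auth is gray → back edge
Back edge found, so a cycle exists: auth → parser → auth.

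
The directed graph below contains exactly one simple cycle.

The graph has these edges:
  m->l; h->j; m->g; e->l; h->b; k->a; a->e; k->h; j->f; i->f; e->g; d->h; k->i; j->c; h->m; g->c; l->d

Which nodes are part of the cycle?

DFS with gray/black marking from h:
h gray
  m gray
    g gray
      c gray
      c black
    g black
    l gray
      d gray
        d→h: h is gray → back edge
Back edge closes the cycle h → m → l → d → h; its vertices are {d, h, l, m}.

d, h, l, m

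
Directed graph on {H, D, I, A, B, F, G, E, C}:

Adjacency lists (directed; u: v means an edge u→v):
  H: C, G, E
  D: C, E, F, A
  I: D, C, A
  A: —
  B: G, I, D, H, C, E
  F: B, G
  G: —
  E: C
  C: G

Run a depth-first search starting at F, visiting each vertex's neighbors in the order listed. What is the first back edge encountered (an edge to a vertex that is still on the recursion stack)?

D→F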